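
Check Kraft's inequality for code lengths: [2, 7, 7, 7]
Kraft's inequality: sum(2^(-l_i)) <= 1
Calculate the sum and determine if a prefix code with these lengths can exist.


Sum = 2^(-2) + 2^(-7) + 2^(-7) + 2^(-7)
    = 0.25 + 0.0078125 + 0.0078125 + 0.0078125
    = 35/128 = 0.2734375
Since 0.2734375 <= 1, Kraft's inequality IS satisfied.
A prefix code with these lengths CAN exist.

Kraft sum = 0.2734375. Satisfied.


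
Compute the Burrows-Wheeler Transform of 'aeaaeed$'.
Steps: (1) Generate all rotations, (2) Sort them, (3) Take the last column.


Rotations (sorted):
  0: $aeaaeed -> last char: d
  1: aaeed$ae -> last char: e
  2: aeaaeed$ -> last char: $
  3: aeed$aea -> last char: a
  4: d$aeaaee -> last char: e
  5: eaaeed$a -> last char: a
  6: ed$aeaae -> last char: e
  7: eed$aeaa -> last char: a


BWT = de$aeaea


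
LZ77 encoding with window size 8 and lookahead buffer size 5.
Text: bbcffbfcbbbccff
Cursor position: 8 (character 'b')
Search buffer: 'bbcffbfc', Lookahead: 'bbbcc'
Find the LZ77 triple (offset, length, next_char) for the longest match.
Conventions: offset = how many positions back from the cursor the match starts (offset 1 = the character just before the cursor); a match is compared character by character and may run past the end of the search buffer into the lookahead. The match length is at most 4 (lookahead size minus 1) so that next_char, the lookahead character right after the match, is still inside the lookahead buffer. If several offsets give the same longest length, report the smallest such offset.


Try each offset into the search buffer:
  offset=1 (pos 7, char 'c'): match length 0
  offset=2 (pos 6, char 'f'): match length 0
  offset=3 (pos 5, char 'b'): match length 1
  offset=4 (pos 4, char 'f'): match length 0
  offset=5 (pos 3, char 'f'): match length 0
  offset=6 (pos 2, char 'c'): match length 0
  offset=7 (pos 1, char 'b'): match length 1
  offset=8 (pos 0, char 'b'): match length 2
Longest match has length 2 at offset 8.
next_char = character at position 8 + 2 = 10 -> 'b'

Best match: offset=8, length=2 (matching 'bb' starting at position 0)
LZ77 triple: (8, 2, 'b')


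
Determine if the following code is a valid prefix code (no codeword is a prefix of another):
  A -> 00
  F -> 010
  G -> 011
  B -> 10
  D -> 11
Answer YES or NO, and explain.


Checking each pair (does one codeword prefix another?):
  A='00' vs F='010': no prefix
  A='00' vs G='011': no prefix
  A='00' vs B='10': no prefix
  A='00' vs D='11': no prefix
  F='010' vs A='00': no prefix
  F='010' vs G='011': no prefix
  F='010' vs B='10': no prefix
  F='010' vs D='11': no prefix
  G='011' vs A='00': no prefix
  G='011' vs F='010': no prefix
  G='011' vs B='10': no prefix
  G='011' vs D='11': no prefix
  B='10' vs A='00': no prefix
  B='10' vs F='010': no prefix
  B='10' vs G='011': no prefix
  B='10' vs D='11': no prefix
  D='11' vs A='00': no prefix
  D='11' vs F='010': no prefix
  D='11' vs G='011': no prefix
  D='11' vs B='10': no prefix
No violation found over all pairs.

YES -- this is a valid prefix code. No codeword is a prefix of any other codeword.


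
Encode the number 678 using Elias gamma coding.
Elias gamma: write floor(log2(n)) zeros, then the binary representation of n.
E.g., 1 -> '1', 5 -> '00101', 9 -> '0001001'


num_bits = floor(log2(678)) + 1 = 10
leading_zeros = num_bits - 1 = 9
binary(678) = 1010100110

Elias gamma(678) = '000000000' + '1010100110' = 0000000001010100110 (19 bits)


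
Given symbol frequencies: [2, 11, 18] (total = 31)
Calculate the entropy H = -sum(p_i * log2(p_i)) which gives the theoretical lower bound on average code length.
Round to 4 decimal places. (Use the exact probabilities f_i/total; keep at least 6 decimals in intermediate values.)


Per-symbol terms -p_i * log2(p_i) with p_i = f_i/31:
  p = 2/31 = 0.064516: log2(p) = -3.954196, -p*log2(p) = 0.255109
  p = 11/31 = 0.354839: log2(p) = -1.494765, -p*log2(p) = 0.530400
  p = 18/31 = 0.580645: log2(p) = -0.784271, -p*log2(p) = 0.455383
H = 0.255109 + 0.530400 + 0.455383 = 1.240892

H = 1.2409 bits/symbol


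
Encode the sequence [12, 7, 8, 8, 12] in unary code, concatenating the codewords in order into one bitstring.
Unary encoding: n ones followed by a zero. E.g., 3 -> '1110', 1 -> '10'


Encode each number as n ones followed by a terminating 0:
  12 -> 1111111111110 (13 bits)
  7 -> 11111110 (8 bits)
  8 -> 111111110 (9 bits)
  8 -> 111111110 (9 bits)
  12 -> 1111111111110 (13 bits)
Total length = 13 + 8 + 9 + 9 + 13 = 52 bits.

Unary([12, 7, 8, 8, 12]) = 1111111111110111111101111111101111111101111111111110 (52 bits)


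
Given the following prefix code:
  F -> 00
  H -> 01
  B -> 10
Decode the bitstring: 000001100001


Decoding step by step:
Bits 00 -> F
Bits 00 -> F
Bits 01 -> H
Bits 10 -> B
Bits 00 -> F
Bits 01 -> H


Decoded message: FFHBFH


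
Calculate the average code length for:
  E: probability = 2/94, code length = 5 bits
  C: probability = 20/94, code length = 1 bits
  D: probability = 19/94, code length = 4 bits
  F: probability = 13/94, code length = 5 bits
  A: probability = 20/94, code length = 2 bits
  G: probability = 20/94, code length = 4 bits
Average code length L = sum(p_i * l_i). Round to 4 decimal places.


Weighted contributions p_i * l_i:
  E: (2/94) * 5 = 10/94
  C: (20/94) * 1 = 20/94
  D: (19/94) * 4 = 76/94
  F: (13/94) * 5 = 65/94
  A: (20/94) * 2 = 40/94
  G: (20/94) * 4 = 80/94
Sum = (10 + 20 + 76 + 65 + 40 + 80)/94 = 291/94

L = 291/94 = 3.0957 bits/symbol


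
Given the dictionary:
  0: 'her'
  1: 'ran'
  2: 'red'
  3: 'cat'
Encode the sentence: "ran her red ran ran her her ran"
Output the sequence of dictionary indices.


Look up each word in the dictionary:
  'ran' -> 1
  'her' -> 0
  'red' -> 2
  'ran' -> 1
  'ran' -> 1
  'her' -> 0
  'her' -> 0
  'ran' -> 1

Encoded: [1, 0, 2, 1, 1, 0, 0, 1]


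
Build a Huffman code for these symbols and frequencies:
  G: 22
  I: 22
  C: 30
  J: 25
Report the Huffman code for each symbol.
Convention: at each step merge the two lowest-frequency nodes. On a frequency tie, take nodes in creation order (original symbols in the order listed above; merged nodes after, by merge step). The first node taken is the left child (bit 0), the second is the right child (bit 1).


Huffman tree construction:
Step 1: Merge G(22) + I(22) = 44
Step 2: Merge J(25) + C(30) = 55
Step 3: Merge (G+I)(44) + (J+C)(55) = 99
Read each symbol's code off the tree from the root (left child = 0, right child = 1).

Codes:
  G: 00 (length 2)
  I: 01 (length 2)
  C: 11 (length 2)
  J: 10 (length 2)
Average code length: 198/99 = 2.0000 bits/symbol


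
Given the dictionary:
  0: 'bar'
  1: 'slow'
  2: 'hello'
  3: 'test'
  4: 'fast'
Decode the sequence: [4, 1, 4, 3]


Look up each index in the dictionary:
  4 -> 'fast'
  1 -> 'slow'
  4 -> 'fast'
  3 -> 'test'

Decoded: "fast slow fast test"


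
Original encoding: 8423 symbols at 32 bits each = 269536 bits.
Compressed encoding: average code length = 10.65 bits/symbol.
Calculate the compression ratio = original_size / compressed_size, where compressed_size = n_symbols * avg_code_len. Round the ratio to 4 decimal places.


original_size = n_symbols * orig_bits = 8423 * 32 = 269536 bits
compressed_size = n_symbols * avg_code_len = 8423 * 10.65 = 89704.95 bits
ratio = original_size / compressed_size = 269536 / 89704.95 = 3.0047

Compression ratio = 3.0047


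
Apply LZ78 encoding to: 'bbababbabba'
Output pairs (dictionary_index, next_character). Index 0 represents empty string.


LZ78 encoding steps:
Dictionary: {0: ''}
Step 1: w='' (idx 0), next='b' -> output (0, 'b'), add 'b' as idx 1
Step 2: w='b' (idx 1), next='a' -> output (1, 'a'), add 'ba' as idx 2
Step 3: w='ba' (idx 2), next='b' -> output (2, 'b'), add 'bab' as idx 3
Step 4: w='bab' (idx 3), next='b' -> output (3, 'b'), add 'babb' as idx 4
Step 5: w='' (idx 0), next='a' -> output (0, 'a'), add 'a' as idx 5


Encoded: [(0, 'b'), (1, 'a'), (2, 'b'), (3, 'b'), (0, 'a')]


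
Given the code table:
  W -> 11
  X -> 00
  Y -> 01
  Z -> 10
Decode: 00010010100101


Decoding:
00 -> X
01 -> Y
00 -> X
10 -> Z
10 -> Z
01 -> Y
01 -> Y


Result: XYXZZYY


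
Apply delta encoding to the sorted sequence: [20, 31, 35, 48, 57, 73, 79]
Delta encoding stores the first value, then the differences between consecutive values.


First value: 20
Deltas:
  31 - 20 = 11
  35 - 31 = 4
  48 - 35 = 13
  57 - 48 = 9
  73 - 57 = 16
  79 - 73 = 6


Delta encoded: [20, 11, 4, 13, 9, 16, 6]


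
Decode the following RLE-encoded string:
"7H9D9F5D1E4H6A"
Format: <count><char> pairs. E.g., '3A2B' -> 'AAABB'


Expanding each <count><char> pair:
  7H -> 'HHHHHHH'
  9D -> 'DDDDDDDDD'
  9F -> 'FFFFFFFFF'
  5D -> 'DDDDD'
  1E -> 'E'
  4H -> 'HHHH'
  6A -> 'AAAAAA'

Decoded = HHHHHHHDDDDDDDDDFFFFFFFFFDDDDDEHHHHAAAAAA


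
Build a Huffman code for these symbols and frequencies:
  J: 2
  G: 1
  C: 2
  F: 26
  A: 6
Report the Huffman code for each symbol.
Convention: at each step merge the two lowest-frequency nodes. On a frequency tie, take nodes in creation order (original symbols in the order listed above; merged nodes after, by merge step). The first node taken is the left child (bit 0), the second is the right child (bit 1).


Huffman tree construction:
Step 1: Merge G(1) + J(2) = 3
Step 2: Merge C(2) + (G+J)(3) = 5
Step 3: Merge (C+(G+J))(5) + A(6) = 11
Step 4: Merge ((C+(G+J))+A)(11) + F(26) = 37
Read each symbol's code off the tree from the root (left child = 0, right child = 1).

Codes:
  J: 0011 (length 4)
  G: 0010 (length 4)
  C: 000 (length 3)
  F: 1 (length 1)
  A: 01 (length 2)
Average code length: 56/37 = 1.5135 bits/symbol


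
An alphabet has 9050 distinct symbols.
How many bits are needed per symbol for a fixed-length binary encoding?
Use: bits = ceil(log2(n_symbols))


log2(9050) = 13.1437
Bracket: 2^13 = 8192 < 9050 <= 2^14 = 16384
So ceil(log2(9050)) = 14

bits = ceil(log2(9050)) = ceil(13.1437) = 14 bits


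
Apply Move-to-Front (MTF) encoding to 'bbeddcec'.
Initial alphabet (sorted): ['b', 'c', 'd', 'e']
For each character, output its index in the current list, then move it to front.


MTF encoding:
'b': index 0 in ['b', 'c', 'd', 'e'] -> ['b', 'c', 'd', 'e']
'b': index 0 in ['b', 'c', 'd', 'e'] -> ['b', 'c', 'd', 'e']
'e': index 3 in ['b', 'c', 'd', 'e'] -> ['e', 'b', 'c', 'd']
'd': index 3 in ['e', 'b', 'c', 'd'] -> ['d', 'e', 'b', 'c']
'd': index 0 in ['d', 'e', 'b', 'c'] -> ['d', 'e', 'b', 'c']
'c': index 3 in ['d', 'e', 'b', 'c'] -> ['c', 'd', 'e', 'b']
'e': index 2 in ['c', 'd', 'e', 'b'] -> ['e', 'c', 'd', 'b']
'c': index 1 in ['e', 'c', 'd', 'b'] -> ['c', 'e', 'd', 'b']


Output: [0, 0, 3, 3, 0, 3, 2, 1]


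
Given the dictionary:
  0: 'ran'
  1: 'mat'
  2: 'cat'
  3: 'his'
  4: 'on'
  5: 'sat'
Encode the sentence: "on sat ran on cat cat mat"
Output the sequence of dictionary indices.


Look up each word in the dictionary:
  'on' -> 4
  'sat' -> 5
  'ran' -> 0
  'on' -> 4
  'cat' -> 2
  'cat' -> 2
  'mat' -> 1

Encoded: [4, 5, 0, 4, 2, 2, 1]


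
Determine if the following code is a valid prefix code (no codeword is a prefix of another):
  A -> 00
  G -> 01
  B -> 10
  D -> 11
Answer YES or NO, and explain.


Checking each pair (does one codeword prefix another?):
  A='00' vs G='01': no prefix
  A='00' vs B='10': no prefix
  A='00' vs D='11': no prefix
  G='01' vs A='00': no prefix
  G='01' vs B='10': no prefix
  G='01' vs D='11': no prefix
  B='10' vs A='00': no prefix
  B='10' vs G='01': no prefix
  B='10' vs D='11': no prefix
  D='11' vs A='00': no prefix
  D='11' vs G='01': no prefix
  D='11' vs B='10': no prefix
No violation found over all pairs.

YES -- this is a valid prefix code. No codeword is a prefix of any other codeword.


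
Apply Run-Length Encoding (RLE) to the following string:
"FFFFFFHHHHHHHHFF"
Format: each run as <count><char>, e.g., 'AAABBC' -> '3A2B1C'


Scanning runs left to right:
  i=0: run of 'F' x 6 -> '6F'
  i=6: run of 'H' x 8 -> '8H'
  i=14: run of 'F' x 2 -> '2F'

RLE = 6F8H2F


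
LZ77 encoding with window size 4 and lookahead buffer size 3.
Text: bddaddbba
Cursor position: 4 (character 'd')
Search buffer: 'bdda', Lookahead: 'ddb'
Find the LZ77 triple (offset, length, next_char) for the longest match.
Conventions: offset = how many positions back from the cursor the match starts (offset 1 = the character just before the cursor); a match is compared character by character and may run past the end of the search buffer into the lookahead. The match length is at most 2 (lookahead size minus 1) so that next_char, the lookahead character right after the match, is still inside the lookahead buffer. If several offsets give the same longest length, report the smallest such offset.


Try each offset into the search buffer:
  offset=1 (pos 3, char 'a'): match length 0
  offset=2 (pos 2, char 'd'): match length 1
  offset=3 (pos 1, char 'd'): match length 2
  offset=4 (pos 0, char 'b'): match length 0
Longest match has length 2 at offset 3.
next_char = character at position 4 + 2 = 6 -> 'b'

Best match: offset=3, length=2 (matching 'dd' starting at position 1)
LZ77 triple: (3, 2, 'b')


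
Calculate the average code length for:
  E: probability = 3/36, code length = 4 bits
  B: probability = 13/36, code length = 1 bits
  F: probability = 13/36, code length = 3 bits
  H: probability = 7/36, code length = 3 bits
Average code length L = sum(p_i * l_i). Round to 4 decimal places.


Weighted contributions p_i * l_i:
  E: (3/36) * 4 = 12/36
  B: (13/36) * 1 = 13/36
  F: (13/36) * 3 = 39/36
  H: (7/36) * 3 = 21/36
Sum = (12 + 13 + 39 + 21)/36 = 85/36

L = 85/36 = 2.3611 bits/symbol


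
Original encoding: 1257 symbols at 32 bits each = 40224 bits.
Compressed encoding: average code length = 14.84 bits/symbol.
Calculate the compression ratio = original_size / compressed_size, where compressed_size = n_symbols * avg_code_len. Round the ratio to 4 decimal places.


original_size = n_symbols * orig_bits = 1257 * 32 = 40224 bits
compressed_size = n_symbols * avg_code_len = 1257 * 14.84 = 18653.88 bits
ratio = original_size / compressed_size = 40224 / 18653.88 = 2.1563

Compression ratio = 2.1563


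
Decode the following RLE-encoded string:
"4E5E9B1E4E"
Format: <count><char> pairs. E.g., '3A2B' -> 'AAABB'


Expanding each <count><char> pair:
  4E -> 'EEEE'
  5E -> 'EEEEE'
  9B -> 'BBBBBBBBB'
  1E -> 'E'
  4E -> 'EEEE'

Decoded = EEEEEEEEEBBBBBBBBBEEEEE


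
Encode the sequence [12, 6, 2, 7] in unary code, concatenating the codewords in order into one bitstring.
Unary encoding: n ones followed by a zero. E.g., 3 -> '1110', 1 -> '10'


Encode each number as n ones followed by a terminating 0:
  12 -> 1111111111110 (13 bits)
  6 -> 1111110 (7 bits)
  2 -> 110 (3 bits)
  7 -> 11111110 (8 bits)
Total length = 13 + 7 + 3 + 8 = 31 bits.

Unary([12, 6, 2, 7]) = 1111111111110111111011011111110 (31 bits)


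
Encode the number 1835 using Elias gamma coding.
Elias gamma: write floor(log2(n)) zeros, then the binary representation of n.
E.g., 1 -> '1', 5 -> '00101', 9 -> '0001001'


num_bits = floor(log2(1835)) + 1 = 11
leading_zeros = num_bits - 1 = 10
binary(1835) = 11100101011

Elias gamma(1835) = '0000000000' + '11100101011' = 000000000011100101011 (21 bits)


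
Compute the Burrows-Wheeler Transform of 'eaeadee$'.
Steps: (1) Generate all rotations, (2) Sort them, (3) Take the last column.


Rotations (sorted):
  0: $eaeadee -> last char: e
  1: adee$eae -> last char: e
  2: aeadee$e -> last char: e
  3: dee$eaea -> last char: a
  4: e$eaeade -> last char: e
  5: eadee$ea -> last char: a
  6: eaeadee$ -> last char: $
  7: ee$eaead -> last char: d


BWT = eeeaea$d


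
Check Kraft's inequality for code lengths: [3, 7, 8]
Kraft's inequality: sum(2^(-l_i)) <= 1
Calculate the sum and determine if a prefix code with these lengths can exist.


Sum = 2^(-3) + 2^(-7) + 2^(-8)
    = 0.125 + 0.0078125 + 0.00390625
    = 35/256 = 0.13671875
Since 0.13671875 <= 1, Kraft's inequality IS satisfied.
A prefix code with these lengths CAN exist.

Kraft sum = 0.13671875. Satisfied.


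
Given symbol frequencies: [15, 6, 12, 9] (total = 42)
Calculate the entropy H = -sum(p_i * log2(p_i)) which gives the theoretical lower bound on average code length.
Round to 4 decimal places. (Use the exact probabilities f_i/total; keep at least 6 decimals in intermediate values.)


Per-symbol terms -p_i * log2(p_i) with p_i = f_i/42:
  p = 15/42 = 0.357143: log2(p) = -1.485427, -p*log2(p) = 0.530510
  p = 6/42 = 0.142857: log2(p) = -2.807355, -p*log2(p) = 0.401051
  p = 12/42 = 0.285714: log2(p) = -1.807355, -p*log2(p) = 0.516387
  p = 9/42 = 0.214286: log2(p) = -2.222392, -p*log2(p) = 0.476227
H = 0.530510 + 0.401051 + 0.516387 + 0.476227 = 1.924175

H = 1.9242 bits/symbol


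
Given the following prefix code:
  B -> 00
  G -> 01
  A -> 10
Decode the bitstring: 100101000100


Decoding step by step:
Bits 10 -> A
Bits 01 -> G
Bits 01 -> G
Bits 00 -> B
Bits 01 -> G
Bits 00 -> B


Decoded message: AGGBGB


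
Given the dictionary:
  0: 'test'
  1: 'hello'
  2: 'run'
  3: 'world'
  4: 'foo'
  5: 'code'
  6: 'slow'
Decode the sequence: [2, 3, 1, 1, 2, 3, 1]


Look up each index in the dictionary:
  2 -> 'run'
  3 -> 'world'
  1 -> 'hello'
  1 -> 'hello'
  2 -> 'run'
  3 -> 'world'
  1 -> 'hello'

Decoded: "run world hello hello run world hello"


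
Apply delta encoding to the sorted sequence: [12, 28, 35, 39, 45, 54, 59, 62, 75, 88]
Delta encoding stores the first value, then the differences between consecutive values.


First value: 12
Deltas:
  28 - 12 = 16
  35 - 28 = 7
  39 - 35 = 4
  45 - 39 = 6
  54 - 45 = 9
  59 - 54 = 5
  62 - 59 = 3
  75 - 62 = 13
  88 - 75 = 13


Delta encoded: [12, 16, 7, 4, 6, 9, 5, 3, 13, 13]


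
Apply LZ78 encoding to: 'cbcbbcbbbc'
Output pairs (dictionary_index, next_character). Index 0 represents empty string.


LZ78 encoding steps:
Dictionary: {0: ''}
Step 1: w='' (idx 0), next='c' -> output (0, 'c'), add 'c' as idx 1
Step 2: w='' (idx 0), next='b' -> output (0, 'b'), add 'b' as idx 2
Step 3: w='c' (idx 1), next='b' -> output (1, 'b'), add 'cb' as idx 3
Step 4: w='b' (idx 2), next='c' -> output (2, 'c'), add 'bc' as idx 4
Step 5: w='b' (idx 2), next='b' -> output (2, 'b'), add 'bb' as idx 5
Step 6: w='bc' (idx 4), end of input -> output (4, '')


Encoded: [(0, 'c'), (0, 'b'), (1, 'b'), (2, 'c'), (2, 'b'), (4, '')]


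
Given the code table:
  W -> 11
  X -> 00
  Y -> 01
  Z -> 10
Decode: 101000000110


Decoding:
10 -> Z
10 -> Z
00 -> X
00 -> X
01 -> Y
10 -> Z


Result: ZZXXYZ


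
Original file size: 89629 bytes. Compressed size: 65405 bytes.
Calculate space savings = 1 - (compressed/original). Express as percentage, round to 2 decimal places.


ratio = compressed/original = 65405/89629 = 0.72973
savings = 1 - ratio = 1 - 0.72973 = 0.27027
as a percentage: 0.27027 * 100 = 27.03%

Space savings = 1 - 65405/89629 = 27.03%


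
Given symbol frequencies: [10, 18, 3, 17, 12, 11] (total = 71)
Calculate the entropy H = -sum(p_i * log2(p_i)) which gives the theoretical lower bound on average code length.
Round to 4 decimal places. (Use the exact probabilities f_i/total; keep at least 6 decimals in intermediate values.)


Per-symbol terms -p_i * log2(p_i) with p_i = f_i/71:
  p = 10/71 = 0.140845: log2(p) = -2.827819, -p*log2(p) = 0.398284
  p = 18/71 = 0.253521: log2(p) = -1.979822, -p*log2(p) = 0.501927
  p = 3/71 = 0.042254: log2(p) = -4.564785, -p*log2(p) = 0.192878
  p = 17/71 = 0.239437: log2(p) = -2.062284, -p*log2(p) = 0.493786
  p = 12/71 = 0.169014: log2(p) = -2.564785, -p*log2(p) = 0.433485
  p = 11/71 = 0.154930: log2(p) = -2.690316, -p*log2(p) = 0.416809
H = 0.398284 + 0.501927 + 0.192878 + 0.493786 + 0.433485 + 0.416809 = 2.437169

H = 2.4372 bits/symbol


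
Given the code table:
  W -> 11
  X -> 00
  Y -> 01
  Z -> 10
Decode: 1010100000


Decoding:
10 -> Z
10 -> Z
10 -> Z
00 -> X
00 -> X


Result: ZZZXX


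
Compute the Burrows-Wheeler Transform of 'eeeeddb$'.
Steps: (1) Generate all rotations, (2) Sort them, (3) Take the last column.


Rotations (sorted):
  0: $eeeeddb -> last char: b
  1: b$eeeedd -> last char: d
  2: db$eeeed -> last char: d
  3: ddb$eeee -> last char: e
  4: eddb$eee -> last char: e
  5: eeddb$ee -> last char: e
  6: eeeddb$e -> last char: e
  7: eeeeddb$ -> last char: $


BWT = bddeeee$


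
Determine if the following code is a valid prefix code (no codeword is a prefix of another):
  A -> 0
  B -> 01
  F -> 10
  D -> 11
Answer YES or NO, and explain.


Checking each pair (does one codeword prefix another?):
  A='0' vs B='01': prefix -- VIOLATION

NO -- this is NOT a valid prefix code. A (0) is a prefix of B (01).


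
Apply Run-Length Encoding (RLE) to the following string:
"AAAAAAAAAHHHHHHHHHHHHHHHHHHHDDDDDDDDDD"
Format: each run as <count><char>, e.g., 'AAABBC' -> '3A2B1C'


Scanning runs left to right:
  i=0: run of 'A' x 9 -> '9A'
  i=9: run of 'H' x 19 -> '19H'
  i=28: run of 'D' x 10 -> '10D'

RLE = 9A19H10D


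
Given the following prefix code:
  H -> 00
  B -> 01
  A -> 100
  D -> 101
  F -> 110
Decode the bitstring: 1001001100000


Decoding step by step:
Bits 100 -> A
Bits 100 -> A
Bits 110 -> F
Bits 00 -> H
Bits 00 -> H


Decoded message: AAFHH


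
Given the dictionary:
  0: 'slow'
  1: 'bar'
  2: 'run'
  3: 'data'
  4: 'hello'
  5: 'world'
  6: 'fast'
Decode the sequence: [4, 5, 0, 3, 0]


Look up each index in the dictionary:
  4 -> 'hello'
  5 -> 'world'
  0 -> 'slow'
  3 -> 'data'
  0 -> 'slow'

Decoded: "hello world slow data slow"


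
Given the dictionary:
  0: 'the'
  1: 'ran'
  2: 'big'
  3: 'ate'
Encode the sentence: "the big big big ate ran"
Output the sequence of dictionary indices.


Look up each word in the dictionary:
  'the' -> 0
  'big' -> 2
  'big' -> 2
  'big' -> 2
  'ate' -> 3
  'ran' -> 1

Encoded: [0, 2, 2, 2, 3, 1]


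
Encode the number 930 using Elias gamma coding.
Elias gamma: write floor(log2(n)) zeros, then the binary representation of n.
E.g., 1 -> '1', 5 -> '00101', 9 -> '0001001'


num_bits = floor(log2(930)) + 1 = 10
leading_zeros = num_bits - 1 = 9
binary(930) = 1110100010

Elias gamma(930) = '000000000' + '1110100010' = 0000000001110100010 (19 bits)


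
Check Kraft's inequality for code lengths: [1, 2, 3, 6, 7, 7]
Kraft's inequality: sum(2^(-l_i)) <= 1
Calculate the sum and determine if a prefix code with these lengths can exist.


Sum = 2^(-1) + 2^(-2) + 2^(-3) + 2^(-6) + 2^(-7) + 2^(-7)
    = 0.5 + 0.25 + 0.125 + 0.015625 + 0.0078125 + 0.0078125
    = 116/128 = 0.90625
Since 0.90625 <= 1, Kraft's inequality IS satisfied.
A prefix code with these lengths CAN exist.

Kraft sum = 0.90625. Satisfied.


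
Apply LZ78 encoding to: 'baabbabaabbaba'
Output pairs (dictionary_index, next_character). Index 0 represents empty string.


LZ78 encoding steps:
Dictionary: {0: ''}
Step 1: w='' (idx 0), next='b' -> output (0, 'b'), add 'b' as idx 1
Step 2: w='' (idx 0), next='a' -> output (0, 'a'), add 'a' as idx 2
Step 3: w='a' (idx 2), next='b' -> output (2, 'b'), add 'ab' as idx 3
Step 4: w='b' (idx 1), next='a' -> output (1, 'a'), add 'ba' as idx 4
Step 5: w='ba' (idx 4), next='a' -> output (4, 'a'), add 'baa' as idx 5
Step 6: w='b' (idx 1), next='b' -> output (1, 'b'), add 'bb' as idx 6
Step 7: w='ab' (idx 3), next='a' -> output (3, 'a'), add 'aba' as idx 7


Encoded: [(0, 'b'), (0, 'a'), (2, 'b'), (1, 'a'), (4, 'a'), (1, 'b'), (3, 'a')]


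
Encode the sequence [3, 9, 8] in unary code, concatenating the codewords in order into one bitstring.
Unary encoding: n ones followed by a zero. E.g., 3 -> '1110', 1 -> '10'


Encode each number as n ones followed by a terminating 0:
  3 -> 1110 (4 bits)
  9 -> 1111111110 (10 bits)
  8 -> 111111110 (9 bits)
Total length = 4 + 10 + 9 = 23 bits.

Unary([3, 9, 8]) = 11101111111110111111110 (23 bits)


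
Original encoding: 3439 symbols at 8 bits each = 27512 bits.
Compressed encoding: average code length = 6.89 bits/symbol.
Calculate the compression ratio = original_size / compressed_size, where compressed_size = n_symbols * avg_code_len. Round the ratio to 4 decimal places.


original_size = n_symbols * orig_bits = 3439 * 8 = 27512 bits
compressed_size = n_symbols * avg_code_len = 3439 * 6.89 = 23694.71 bits
ratio = original_size / compressed_size = 27512 / 23694.71 = 1.1611

Compression ratio = 1.1611


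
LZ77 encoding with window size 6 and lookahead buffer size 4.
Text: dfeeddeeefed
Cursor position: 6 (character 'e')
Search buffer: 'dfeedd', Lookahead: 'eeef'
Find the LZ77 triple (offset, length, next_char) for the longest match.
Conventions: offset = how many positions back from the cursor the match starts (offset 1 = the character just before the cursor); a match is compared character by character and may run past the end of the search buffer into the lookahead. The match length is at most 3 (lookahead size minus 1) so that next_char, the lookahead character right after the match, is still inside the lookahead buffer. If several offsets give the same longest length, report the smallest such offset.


Try each offset into the search buffer:
  offset=1 (pos 5, char 'd'): match length 0
  offset=2 (pos 4, char 'd'): match length 0
  offset=3 (pos 3, char 'e'): match length 1
  offset=4 (pos 2, char 'e'): match length 2
  offset=5 (pos 1, char 'f'): match length 0
  offset=6 (pos 0, char 'd'): match length 0
Longest match has length 2 at offset 4.
next_char = character at position 6 + 2 = 8 -> 'e'

Best match: offset=4, length=2 (matching 'ee' starting at position 2)
LZ77 triple: (4, 2, 'e')


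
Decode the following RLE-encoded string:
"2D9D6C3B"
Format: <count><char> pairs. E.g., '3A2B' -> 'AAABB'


Expanding each <count><char> pair:
  2D -> 'DD'
  9D -> 'DDDDDDDDD'
  6C -> 'CCCCCC'
  3B -> 'BBB'

Decoded = DDDDDDDDDDDCCCCCCBBB


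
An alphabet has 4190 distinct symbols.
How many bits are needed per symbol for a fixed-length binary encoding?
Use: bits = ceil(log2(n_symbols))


log2(4190) = 12.0327
Bracket: 2^12 = 4096 < 4190 <= 2^13 = 8192
So ceil(log2(4190)) = 13

bits = ceil(log2(4190)) = ceil(12.0327) = 13 bits


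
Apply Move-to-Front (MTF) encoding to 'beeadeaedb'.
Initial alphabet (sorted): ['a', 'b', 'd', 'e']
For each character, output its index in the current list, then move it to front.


MTF encoding:
'b': index 1 in ['a', 'b', 'd', 'e'] -> ['b', 'a', 'd', 'e']
'e': index 3 in ['b', 'a', 'd', 'e'] -> ['e', 'b', 'a', 'd']
'e': index 0 in ['e', 'b', 'a', 'd'] -> ['e', 'b', 'a', 'd']
'a': index 2 in ['e', 'b', 'a', 'd'] -> ['a', 'e', 'b', 'd']
'd': index 3 in ['a', 'e', 'b', 'd'] -> ['d', 'a', 'e', 'b']
'e': index 2 in ['d', 'a', 'e', 'b'] -> ['e', 'd', 'a', 'b']
'a': index 2 in ['e', 'd', 'a', 'b'] -> ['a', 'e', 'd', 'b']
'e': index 1 in ['a', 'e', 'd', 'b'] -> ['e', 'a', 'd', 'b']
'd': index 2 in ['e', 'a', 'd', 'b'] -> ['d', 'e', 'a', 'b']
'b': index 3 in ['d', 'e', 'a', 'b'] -> ['b', 'd', 'e', 'a']


Output: [1, 3, 0, 2, 3, 2, 2, 1, 2, 3]


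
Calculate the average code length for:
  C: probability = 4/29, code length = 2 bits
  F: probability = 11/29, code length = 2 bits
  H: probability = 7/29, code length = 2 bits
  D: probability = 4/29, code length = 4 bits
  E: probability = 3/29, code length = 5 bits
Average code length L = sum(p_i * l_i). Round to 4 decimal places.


Weighted contributions p_i * l_i:
  C: (4/29) * 2 = 8/29
  F: (11/29) * 2 = 22/29
  H: (7/29) * 2 = 14/29
  D: (4/29) * 4 = 16/29
  E: (3/29) * 5 = 15/29
Sum = (8 + 22 + 14 + 16 + 15)/29 = 75/29

L = 75/29 = 2.5862 bits/symbol


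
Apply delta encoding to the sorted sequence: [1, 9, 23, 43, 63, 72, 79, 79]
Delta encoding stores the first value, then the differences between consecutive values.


First value: 1
Deltas:
  9 - 1 = 8
  23 - 9 = 14
  43 - 23 = 20
  63 - 43 = 20
  72 - 63 = 9
  79 - 72 = 7
  79 - 79 = 0


Delta encoded: [1, 8, 14, 20, 20, 9, 7, 0]


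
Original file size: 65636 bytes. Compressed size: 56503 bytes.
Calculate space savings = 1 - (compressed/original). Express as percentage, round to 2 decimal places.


ratio = compressed/original = 56503/65636 = 0.860854
savings = 1 - ratio = 1 - 0.860854 = 0.139146
as a percentage: 0.139146 * 100 = 13.91%

Space savings = 1 - 56503/65636 = 13.91%


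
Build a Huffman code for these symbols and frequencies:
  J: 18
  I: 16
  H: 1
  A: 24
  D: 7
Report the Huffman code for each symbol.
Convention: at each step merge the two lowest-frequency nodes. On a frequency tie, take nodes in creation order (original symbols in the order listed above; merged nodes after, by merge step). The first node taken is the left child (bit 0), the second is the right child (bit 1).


Huffman tree construction:
Step 1: Merge H(1) + D(7) = 8
Step 2: Merge (H+D)(8) + I(16) = 24
Step 3: Merge J(18) + A(24) = 42
Step 4: Merge ((H+D)+I)(24) + (J+A)(42) = 66
Read each symbol's code off the tree from the root (left child = 0, right child = 1).

Codes:
  J: 10 (length 2)
  I: 01 (length 2)
  H: 000 (length 3)
  A: 11 (length 2)
  D: 001 (length 3)
Average code length: 140/66 = 2.1212 bits/symbol


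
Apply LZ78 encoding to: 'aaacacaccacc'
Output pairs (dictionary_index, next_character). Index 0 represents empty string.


LZ78 encoding steps:
Dictionary: {0: ''}
Step 1: w='' (idx 0), next='a' -> output (0, 'a'), add 'a' as idx 1
Step 2: w='a' (idx 1), next='a' -> output (1, 'a'), add 'aa' as idx 2
Step 3: w='' (idx 0), next='c' -> output (0, 'c'), add 'c' as idx 3
Step 4: w='a' (idx 1), next='c' -> output (1, 'c'), add 'ac' as idx 4
Step 5: w='ac' (idx 4), next='c' -> output (4, 'c'), add 'acc' as idx 5
Step 6: w='acc' (idx 5), end of input -> output (5, '')


Encoded: [(0, 'a'), (1, 'a'), (0, 'c'), (1, 'c'), (4, 'c'), (5, '')]


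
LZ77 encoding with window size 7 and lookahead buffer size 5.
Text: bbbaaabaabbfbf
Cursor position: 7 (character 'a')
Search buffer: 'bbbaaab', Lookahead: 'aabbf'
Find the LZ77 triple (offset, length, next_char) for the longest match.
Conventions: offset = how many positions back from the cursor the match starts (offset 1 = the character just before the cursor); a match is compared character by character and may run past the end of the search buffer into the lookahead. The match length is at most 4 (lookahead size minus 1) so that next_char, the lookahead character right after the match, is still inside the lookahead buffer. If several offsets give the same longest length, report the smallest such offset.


Try each offset into the search buffer:
  offset=1 (pos 6, char 'b'): match length 0
  offset=2 (pos 5, char 'a'): match length 1
  offset=3 (pos 4, char 'a'): match length 3
  offset=4 (pos 3, char 'a'): match length 2
  offset=5 (pos 2, char 'b'): match length 0
  offset=6 (pos 1, char 'b'): match length 0
  offset=7 (pos 0, char 'b'): match length 0
Longest match has length 3 at offset 3.
next_char = character at position 7 + 3 = 10 -> 'b'

Best match: offset=3, length=3 (matching 'aab' starting at position 4)
LZ77 triple: (3, 3, 'b')


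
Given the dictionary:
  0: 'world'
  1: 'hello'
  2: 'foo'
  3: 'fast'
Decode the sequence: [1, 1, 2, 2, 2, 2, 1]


Look up each index in the dictionary:
  1 -> 'hello'
  1 -> 'hello'
  2 -> 'foo'
  2 -> 'foo'
  2 -> 'foo'
  2 -> 'foo'
  1 -> 'hello'

Decoded: "hello hello foo foo foo foo hello"


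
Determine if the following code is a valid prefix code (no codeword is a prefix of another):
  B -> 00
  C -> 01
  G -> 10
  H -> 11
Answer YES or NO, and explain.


Checking each pair (does one codeword prefix another?):
  B='00' vs C='01': no prefix
  B='00' vs G='10': no prefix
  B='00' vs H='11': no prefix
  C='01' vs B='00': no prefix
  C='01' vs G='10': no prefix
  C='01' vs H='11': no prefix
  G='10' vs B='00': no prefix
  G='10' vs C='01': no prefix
  G='10' vs H='11': no prefix
  H='11' vs B='00': no prefix
  H='11' vs C='01': no prefix
  H='11' vs G='10': no prefix
No violation found over all pairs.

YES -- this is a valid prefix code. No codeword is a prefix of any other codeword.


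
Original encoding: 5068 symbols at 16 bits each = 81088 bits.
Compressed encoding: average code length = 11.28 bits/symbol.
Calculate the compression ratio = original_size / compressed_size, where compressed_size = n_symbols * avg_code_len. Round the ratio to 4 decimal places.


original_size = n_symbols * orig_bits = 5068 * 16 = 81088 bits
compressed_size = n_symbols * avg_code_len = 5068 * 11.28 = 57167.04 bits
ratio = original_size / compressed_size = 81088 / 57167.04 = 1.4184

Compression ratio = 1.4184


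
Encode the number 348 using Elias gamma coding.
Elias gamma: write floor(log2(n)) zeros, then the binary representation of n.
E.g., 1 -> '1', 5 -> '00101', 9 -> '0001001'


num_bits = floor(log2(348)) + 1 = 9
leading_zeros = num_bits - 1 = 8
binary(348) = 101011100

Elias gamma(348) = '00000000' + '101011100' = 00000000101011100 (17 bits)


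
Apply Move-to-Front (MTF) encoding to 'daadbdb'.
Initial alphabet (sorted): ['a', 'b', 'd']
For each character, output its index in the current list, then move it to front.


MTF encoding:
'd': index 2 in ['a', 'b', 'd'] -> ['d', 'a', 'b']
'a': index 1 in ['d', 'a', 'b'] -> ['a', 'd', 'b']
'a': index 0 in ['a', 'd', 'b'] -> ['a', 'd', 'b']
'd': index 1 in ['a', 'd', 'b'] -> ['d', 'a', 'b']
'b': index 2 in ['d', 'a', 'b'] -> ['b', 'd', 'a']
'd': index 1 in ['b', 'd', 'a'] -> ['d', 'b', 'a']
'b': index 1 in ['d', 'b', 'a'] -> ['b', 'd', 'a']


Output: [2, 1, 0, 1, 2, 1, 1]


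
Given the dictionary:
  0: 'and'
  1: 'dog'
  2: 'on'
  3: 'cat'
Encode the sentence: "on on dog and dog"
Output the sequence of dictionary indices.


Look up each word in the dictionary:
  'on' -> 2
  'on' -> 2
  'dog' -> 1
  'and' -> 0
  'dog' -> 1

Encoded: [2, 2, 1, 0, 1]


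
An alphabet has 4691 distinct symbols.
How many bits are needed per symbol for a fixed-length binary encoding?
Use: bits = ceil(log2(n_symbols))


log2(4691) = 12.1957
Bracket: 2^12 = 4096 < 4691 <= 2^13 = 8192
So ceil(log2(4691)) = 13

bits = ceil(log2(4691)) = ceil(12.1957) = 13 bits


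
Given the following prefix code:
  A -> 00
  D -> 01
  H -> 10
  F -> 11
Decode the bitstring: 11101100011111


Decoding step by step:
Bits 11 -> F
Bits 10 -> H
Bits 11 -> F
Bits 00 -> A
Bits 01 -> D
Bits 11 -> F
Bits 11 -> F


Decoded message: FHFADFF


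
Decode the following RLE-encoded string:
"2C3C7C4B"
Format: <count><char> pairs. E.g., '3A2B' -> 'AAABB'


Expanding each <count><char> pair:
  2C -> 'CC'
  3C -> 'CCC'
  7C -> 'CCCCCCC'
  4B -> 'BBBB'

Decoded = CCCCCCCCCCCCBBBB


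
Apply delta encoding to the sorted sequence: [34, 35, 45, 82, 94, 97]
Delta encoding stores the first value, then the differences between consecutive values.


First value: 34
Deltas:
  35 - 34 = 1
  45 - 35 = 10
  82 - 45 = 37
  94 - 82 = 12
  97 - 94 = 3


Delta encoded: [34, 1, 10, 37, 12, 3]


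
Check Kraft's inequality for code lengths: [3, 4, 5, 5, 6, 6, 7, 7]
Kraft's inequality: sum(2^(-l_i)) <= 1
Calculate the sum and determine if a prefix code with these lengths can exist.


Sum = 2^(-3) + 2^(-4) + 2^(-5) + 2^(-5) + 2^(-6) + 2^(-6) + 2^(-7) + 2^(-7)
    = 0.125 + 0.0625 + 0.03125 + 0.03125 + 0.015625 + 0.015625 + 0.0078125 + 0.0078125
    = 38/128 = 0.296875
Since 0.296875 <= 1, Kraft's inequality IS satisfied.
A prefix code with these lengths CAN exist.

Kraft sum = 0.296875. Satisfied.


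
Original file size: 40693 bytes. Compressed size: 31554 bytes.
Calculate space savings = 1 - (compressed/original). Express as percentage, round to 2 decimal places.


ratio = compressed/original = 31554/40693 = 0.775416
savings = 1 - ratio = 1 - 0.775416 = 0.224584
as a percentage: 0.224584 * 100 = 22.46%

Space savings = 1 - 31554/40693 = 22.46%


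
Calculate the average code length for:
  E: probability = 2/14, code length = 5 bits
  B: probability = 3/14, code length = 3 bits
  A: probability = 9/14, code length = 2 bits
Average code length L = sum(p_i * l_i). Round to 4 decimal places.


Weighted contributions p_i * l_i:
  E: (2/14) * 5 = 10/14
  B: (3/14) * 3 = 9/14
  A: (9/14) * 2 = 18/14
Sum = (10 + 9 + 18)/14 = 37/14

L = 37/14 = 2.6429 bits/symbol


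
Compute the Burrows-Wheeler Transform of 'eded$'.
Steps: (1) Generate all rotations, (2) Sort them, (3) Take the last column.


Rotations (sorted):
  0: $eded -> last char: d
  1: d$ede -> last char: e
  2: ded$e -> last char: e
  3: ed$ed -> last char: d
  4: eded$ -> last char: $


BWT = deed$


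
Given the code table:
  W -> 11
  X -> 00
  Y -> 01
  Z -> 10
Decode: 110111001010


Decoding:
11 -> W
01 -> Y
11 -> W
00 -> X
10 -> Z
10 -> Z


Result: WYWXZZ


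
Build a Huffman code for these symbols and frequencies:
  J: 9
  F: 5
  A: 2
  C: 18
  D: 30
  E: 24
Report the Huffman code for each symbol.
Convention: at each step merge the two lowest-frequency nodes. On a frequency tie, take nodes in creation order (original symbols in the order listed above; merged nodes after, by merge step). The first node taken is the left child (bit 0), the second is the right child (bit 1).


Huffman tree construction:
Step 1: Merge A(2) + F(5) = 7
Step 2: Merge (A+F)(7) + J(9) = 16
Step 3: Merge ((A+F)+J)(16) + C(18) = 34
Step 4: Merge E(24) + D(30) = 54
Step 5: Merge (((A+F)+J)+C)(34) + (E+D)(54) = 88
Read each symbol's code off the tree from the root (left child = 0, right child = 1).

Codes:
  J: 001 (length 3)
  F: 0001 (length 4)
  A: 0000 (length 4)
  C: 01 (length 2)
  D: 11 (length 2)
  E: 10 (length 2)
Average code length: 199/88 = 2.2614 bits/symbol


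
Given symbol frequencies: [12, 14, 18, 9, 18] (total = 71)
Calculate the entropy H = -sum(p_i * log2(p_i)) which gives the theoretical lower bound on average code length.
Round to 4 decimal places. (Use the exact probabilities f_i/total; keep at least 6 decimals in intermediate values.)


Per-symbol terms -p_i * log2(p_i) with p_i = f_i/71:
  p = 12/71 = 0.169014: log2(p) = -2.564785, -p*log2(p) = 0.433485
  p = 14/71 = 0.197183: log2(p) = -2.342392, -p*log2(p) = 0.461880
  p = 18/71 = 0.253521: log2(p) = -1.979822, -p*log2(p) = 0.501927
  p = 9/71 = 0.126761: log2(p) = -2.979822, -p*log2(p) = 0.377724
  p = 18/71 = 0.253521: log2(p) = -1.979822, -p*log2(p) = 0.501927
H = 0.433485 + 0.461880 + 0.501927 + 0.377724 + 0.501927 = 2.276943

H = 2.2769 bits/symbol


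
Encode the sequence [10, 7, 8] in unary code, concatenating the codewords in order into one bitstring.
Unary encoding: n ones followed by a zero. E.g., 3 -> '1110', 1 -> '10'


Encode each number as n ones followed by a terminating 0:
  10 -> 11111111110 (11 bits)
  7 -> 11111110 (8 bits)
  8 -> 111111110 (9 bits)
Total length = 11 + 8 + 9 = 28 bits.

Unary([10, 7, 8]) = 1111111111011111110111111110 (28 bits)


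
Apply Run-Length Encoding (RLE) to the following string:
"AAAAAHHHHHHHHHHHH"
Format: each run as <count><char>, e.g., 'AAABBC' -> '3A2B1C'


Scanning runs left to right:
  i=0: run of 'A' x 5 -> '5A'
  i=5: run of 'H' x 12 -> '12H'

RLE = 5A12H


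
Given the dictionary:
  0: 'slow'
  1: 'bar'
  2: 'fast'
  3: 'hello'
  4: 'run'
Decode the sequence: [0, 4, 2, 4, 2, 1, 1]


Look up each index in the dictionary:
  0 -> 'slow'
  4 -> 'run'
  2 -> 'fast'
  4 -> 'run'
  2 -> 'fast'
  1 -> 'bar'
  1 -> 'bar'

Decoded: "slow run fast run fast bar bar"


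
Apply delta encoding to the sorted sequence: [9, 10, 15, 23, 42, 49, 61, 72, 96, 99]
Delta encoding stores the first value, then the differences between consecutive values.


First value: 9
Deltas:
  10 - 9 = 1
  15 - 10 = 5
  23 - 15 = 8
  42 - 23 = 19
  49 - 42 = 7
  61 - 49 = 12
  72 - 61 = 11
  96 - 72 = 24
  99 - 96 = 3


Delta encoded: [9, 1, 5, 8, 19, 7, 12, 11, 24, 3]


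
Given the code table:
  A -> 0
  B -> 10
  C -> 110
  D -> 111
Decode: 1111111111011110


Decoding:
111 -> D
111 -> D
111 -> D
10 -> B
111 -> D
10 -> B


Result: DDDBDB


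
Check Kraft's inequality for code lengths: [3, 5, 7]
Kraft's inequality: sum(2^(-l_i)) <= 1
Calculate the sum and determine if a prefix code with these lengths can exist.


Sum = 2^(-3) + 2^(-5) + 2^(-7)
    = 0.125 + 0.03125 + 0.0078125
    = 21/128 = 0.1640625
Since 0.1640625 <= 1, Kraft's inequality IS satisfied.
A prefix code with these lengths CAN exist.

Kraft sum = 0.1640625. Satisfied.
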